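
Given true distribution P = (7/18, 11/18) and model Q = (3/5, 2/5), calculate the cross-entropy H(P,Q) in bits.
1.0944 bits

Cross-entropy: H(P,Q) = -Σ p(x) log q(x)

Alternatively: H(P,Q) = H(P) + D_KL(P||Q)
H(P) = 0.9641 bits
D_KL(P||Q) = 0.1304 bits

H(P,Q) = 0.9641 + 0.1304 = 1.0944 bits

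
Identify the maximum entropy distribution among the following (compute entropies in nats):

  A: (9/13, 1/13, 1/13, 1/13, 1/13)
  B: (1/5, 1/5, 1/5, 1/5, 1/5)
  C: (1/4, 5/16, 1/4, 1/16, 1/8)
B

For a discrete distribution over n outcomes, entropy is maximized by the uniform distribution.

Computing entropies:
H(A) = 1.0438 nats
H(B) = 1.6094 nats
H(C) = 1.4898 nats

The uniform distribution (where all probabilities equal 1/5) achieves the maximum entropy of log_e(5) = 1.6094 nats.

Distribution B has the highest entropy.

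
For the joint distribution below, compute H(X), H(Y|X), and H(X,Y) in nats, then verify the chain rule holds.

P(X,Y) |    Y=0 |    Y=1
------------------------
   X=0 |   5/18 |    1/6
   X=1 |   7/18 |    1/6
H(X,Y) = 1.3204, H(X) = 0.6870, H(Y|X) = 0.6334 (all in nats)

Chain rule: H(X,Y) = H(X) + H(Y|X)

Left side — joint entropy directly:
H(X,Y) = -Σ p(x,y) log p(x,y) = 1.3204 nats

Right side — compute H(Y|X) from the conditional distributions:
P(X) = (4/9, 5/9), so H(X) = 0.6870 nats
H(Y|X) = Σ_x P(X=x) · H(Y|X=x):
  P(Y|X=0) = (5/8, 3/8), H(Y|X=0) = 0.6616, weight P(X=0) = 4/9
  P(Y|X=1) = (7/10, 3/10), H(Y|X=1) = 0.6109, weight P(X=1) = 5/9
H(Y|X) = 0.6334 nats

H(X) + H(Y|X) = 0.6870 + 0.6334 = 1.3204 nats

Both sides equal 1.3204 nats. ✓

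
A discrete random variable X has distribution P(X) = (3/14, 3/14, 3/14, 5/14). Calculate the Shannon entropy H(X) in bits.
1.9592 bits

Shannon entropy is H(X) = -Σ p(x) log p(x).

For P = (3/14, 3/14, 3/14, 5/14):
H = -3/14 × log_2(3/14) -3/14 × log_2(3/14) -3/14 × log_2(3/14) -5/14 × log_2(5/14)
H = 1.9592 bits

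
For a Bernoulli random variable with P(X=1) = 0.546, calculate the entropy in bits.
0.9939 bits

The binary entropy function is:
H(p) = -p log(p) - (1-p) log(1-p)

H(0.546) = -0.546 × log_2(0.546) - 0.454 × log_2(0.454)
H(0.546) = 0.9939 bits

Note: Binary entropy is maximized at p=0.5 (H=1 bit) and minimized at p=0 or p=1 (H=0).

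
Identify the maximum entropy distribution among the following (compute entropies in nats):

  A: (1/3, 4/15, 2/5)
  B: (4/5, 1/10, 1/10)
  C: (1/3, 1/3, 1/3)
C

For a discrete distribution over n outcomes, entropy is maximized by the uniform distribution.

Computing entropies:
H(A) = 1.0852 nats
H(B) = 0.6390 nats
H(C) = 1.0986 nats

The uniform distribution (where all probabilities equal 1/3) achieves the maximum entropy of log_e(3) = 1.0986 nats.

Distribution C has the highest entropy.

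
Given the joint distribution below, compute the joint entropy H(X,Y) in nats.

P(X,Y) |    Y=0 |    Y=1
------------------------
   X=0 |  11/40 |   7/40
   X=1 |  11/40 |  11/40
1.3701 nats

Joint entropy is H(X,Y) = -Σ_{x,y} p(x,y) log p(x,y).

Summing over all non-zero entries:
H(X,Y) = -[11/40·log_e(11/40) + 7/40·log_e(7/40) + 11/40·log_e(11/40) + 11/40·log_e(11/40)]
H(X,Y) = 1.3701 nats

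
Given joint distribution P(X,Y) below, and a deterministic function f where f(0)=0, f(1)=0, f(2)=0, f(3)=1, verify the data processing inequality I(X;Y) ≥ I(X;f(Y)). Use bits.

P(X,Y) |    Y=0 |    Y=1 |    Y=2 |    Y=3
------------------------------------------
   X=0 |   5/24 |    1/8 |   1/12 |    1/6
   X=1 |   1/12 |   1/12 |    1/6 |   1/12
I(X;Y) = 0.0667, I(X;f(Y)) = 0.0070, inequality holds: 0.0667 ≥ 0.0070

Data Processing Inequality: For any Markov chain X → Y → Z, we have I(X;Y) ≥ I(X;Z).

Here Z = f(Y) is a deterministic function of Y, forming X → Y → Z.

Original I(X;Y) = 0.0667 bits

After applying f:
P(X,Z) where Z=f(Y):
- P(X,Z=0) = P(X,Y=0) + P(X,Y=1) + P(X,Y=2)
- P(X,Z=1) = P(X,Y=3)

I(X;Z) = I(X;f(Y)) = 0.0070 bits

Verification: 0.0667 ≥ 0.0070 ✓

Information cannot be created by processing; the function f can only lose information about X.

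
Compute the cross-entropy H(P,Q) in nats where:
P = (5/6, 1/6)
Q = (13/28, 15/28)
0.7434 nats

Cross-entropy: H(P,Q) = -Σ p(x) log q(x)

Alternatively: H(P,Q) = H(P) + D_KL(P||Q)
H(P) = 0.4506 nats
D_KL(P||Q) = 0.2928 nats

H(P,Q) = 0.4506 + 0.2928 = 0.7434 nats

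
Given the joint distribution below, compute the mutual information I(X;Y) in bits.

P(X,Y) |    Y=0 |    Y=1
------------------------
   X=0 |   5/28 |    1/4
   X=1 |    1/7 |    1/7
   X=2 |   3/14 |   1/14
0.0589 bits

Mutual information: I(X;Y) = H(X) + H(Y) - H(X,Y)

Marginals:
P(X) = (3/7, 2/7, 2/7), H(X) = 1.5567 bits
P(Y) = (15/28, 13/28), H(Y) = 0.9963 bits

Joint entropy: H(X,Y) = 2.4941 bits

I(X;Y) = 1.5567 + 0.9963 - 2.4941 = 0.0589 bits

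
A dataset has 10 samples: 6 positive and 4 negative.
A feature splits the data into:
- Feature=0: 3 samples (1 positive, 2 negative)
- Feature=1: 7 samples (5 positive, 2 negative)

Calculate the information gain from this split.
0.0913 bits

Information Gain = H(Y) - H(Y|Feature)

Before split:
P(positive) = 6/10 = 0.6000
H(Y) = 0.9710 bits

After split:
Feature=0: H = 0.9183 bits (weight = 3/10)
Feature=1: H = 0.8631 bits (weight = 7/10)
H(Y|Feature) = (3/10)×0.9183 + (7/10)×0.8631 = 0.8797 bits

Information Gain = 0.9710 - 0.8797 = 0.0913 bits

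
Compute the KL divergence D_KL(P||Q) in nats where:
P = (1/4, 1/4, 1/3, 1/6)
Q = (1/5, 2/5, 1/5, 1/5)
0.0782 nats

KL divergence: D_KL(P||Q) = Σ p(x) log(p(x)/q(x))

Computing term by term:
  x=0: 1/4 × log_e[(1/4)/(1/5)] = 1/4 × 0.2231 = 0.0558
  x=1: 1/4 × log_e[(1/4)/(2/5)] = 1/4 × -0.4700 = -0.1175
  x=2: 1/3 × log_e[(1/3)/(1/5)] = 1/3 × 0.5108 = 0.1703
  x=3: 1/6 × log_e[(1/6)/(1/5)] = 1/6 × -0.1823 = -0.0304

D_KL(P||Q) = 0.0782 nats

Note: KL divergence is always non-negative and equals 0 iff P = Q.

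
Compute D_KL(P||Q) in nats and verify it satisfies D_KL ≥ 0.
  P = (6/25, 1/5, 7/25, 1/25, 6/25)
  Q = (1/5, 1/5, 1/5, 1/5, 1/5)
0.1173 nats

KL divergence satisfies the Gibbs inequality: D_KL(P||Q) ≥ 0 for all distributions P, Q.

D_KL(P||Q) = Σ p(x) log(p(x)/q(x))
Term by term:
  x=0: 6/25 × log_e[(6/25)/(1/5)] = 0.0438
  x=1: 1/5 × log_e[(1/5)/(1/5)] = 0.0000
  x=2: 7/25 × log_e[(7/25)/(1/5)] = 0.0942
  x=3: 1/25 × log_e[(1/25)/(1/5)] = -0.0644
  x=4: 6/25 × log_e[(6/25)/(1/5)] = 0.0438
D_KL(P||Q) = 0.1173 nats

D_KL(P||Q) = 0.1173 ≥ 0 ✓

This non-negativity is a fundamental property: relative entropy cannot be negative because it measures how different Q is from P.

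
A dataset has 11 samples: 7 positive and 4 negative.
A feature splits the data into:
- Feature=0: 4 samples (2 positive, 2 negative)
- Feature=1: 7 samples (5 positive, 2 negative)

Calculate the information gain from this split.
0.0328 bits

Information Gain = H(Y) - H(Y|Feature)

Before split:
P(positive) = 7/11 = 0.6364
H(Y) = 0.9457 bits

After split:
Feature=0: H = 1.0000 bits (weight = 4/11)
Feature=1: H = 0.8631 bits (weight = 7/11)
H(Y|Feature) = (4/11)×1.0000 + (7/11)×0.8631 = 0.9129 bits

Information Gain = 0.9457 - 0.9129 = 0.0328 bits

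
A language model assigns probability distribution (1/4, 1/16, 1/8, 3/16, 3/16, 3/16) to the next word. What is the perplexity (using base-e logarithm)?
5.5924

Perplexity is e^H (or exp(H) for natural log).

First, H = -Σ p log p = 1.7214 nats
Perplexity = e^1.7214 = 5.5924

Interpretation: The model's uncertainty is equivalent to choosing uniformly among 5.6 options.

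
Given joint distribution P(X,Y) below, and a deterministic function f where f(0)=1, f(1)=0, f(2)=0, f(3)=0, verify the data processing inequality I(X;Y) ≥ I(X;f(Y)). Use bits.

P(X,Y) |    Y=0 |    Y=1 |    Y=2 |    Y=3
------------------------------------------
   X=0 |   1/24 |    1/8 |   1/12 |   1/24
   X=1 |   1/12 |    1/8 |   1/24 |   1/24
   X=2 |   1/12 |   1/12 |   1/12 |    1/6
I(X;Y) = 0.0957, I(X;f(Y)) = 0.0132, inequality holds: 0.0957 ≥ 0.0132

Data Processing Inequality: For any Markov chain X → Y → Z, we have I(X;Y) ≥ I(X;Z).

Here Z = f(Y) is a deterministic function of Y, forming X → Y → Z.

Original I(X;Y) = 0.0957 bits

After applying f:
P(X,Z) where Z=f(Y):
- P(X,Z=0) = P(X,Y=1) + P(X,Y=2) + P(X,Y=3)
- P(X,Z=1) = P(X,Y=0)

I(X;Z) = I(X;f(Y)) = 0.0132 bits

Verification: 0.0957 ≥ 0.0132 ✓

Information cannot be created by processing; the function f can only lose information about X.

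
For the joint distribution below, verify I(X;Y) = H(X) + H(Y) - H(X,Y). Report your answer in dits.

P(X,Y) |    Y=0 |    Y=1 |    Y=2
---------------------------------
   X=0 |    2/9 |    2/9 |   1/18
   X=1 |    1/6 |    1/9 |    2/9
I(X;Y) = 0.0332 dits

Mutual information has multiple equivalent forms:
- I(X;Y) = H(X) - H(X|Y)
- I(X;Y) = H(Y) - H(Y|X)
- I(X;Y) = H(X) + H(Y) - H(X,Y)

Computing all quantities:
H(X) = 0.3010, H(Y) = 0.4731, H(X,Y) = 0.7409
H(X|Y) = 0.2679, H(Y|X) = 0.4399

Verification:
H(X) - H(X|Y) = 0.3010 - 0.2679 = 0.0332
H(Y) - H(Y|X) = 0.4731 - 0.4399 = 0.0332
H(X) + H(Y) - H(X,Y) = 0.3010 + 0.4731 - 0.7409 = 0.0332

All forms give I(X;Y) = 0.0332 dits. ✓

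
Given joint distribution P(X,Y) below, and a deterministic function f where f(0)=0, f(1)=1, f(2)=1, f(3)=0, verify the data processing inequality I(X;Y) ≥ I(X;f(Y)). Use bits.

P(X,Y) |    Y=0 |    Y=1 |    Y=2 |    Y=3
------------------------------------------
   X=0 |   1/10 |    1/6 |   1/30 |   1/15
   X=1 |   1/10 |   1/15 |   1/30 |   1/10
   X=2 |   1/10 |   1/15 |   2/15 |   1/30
I(X;Y) = 0.1318, I(X;f(Y)) = 0.0364, inequality holds: 0.1318 ≥ 0.0364

Data Processing Inequality: For any Markov chain X → Y → Z, we have I(X;Y) ≥ I(X;Z).

Here Z = f(Y) is a deterministic function of Y, forming X → Y → Z.

Original I(X;Y) = 0.1318 bits

After applying f:
P(X,Z) where Z=f(Y):
- P(X,Z=0) = P(X,Y=0) + P(X,Y=3)
- P(X,Z=1) = P(X,Y=1) + P(X,Y=2)

I(X;Z) = I(X;f(Y)) = 0.0364 bits

Verification: 0.1318 ≥ 0.0364 ✓

Information cannot be created by processing; the function f can only lose information about X.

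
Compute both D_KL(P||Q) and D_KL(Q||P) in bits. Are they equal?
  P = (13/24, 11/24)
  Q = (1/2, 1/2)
D_KL(P||Q) = 0.0050, D_KL(Q||P) = 0.0050

KL divergence is not symmetric: D_KL(P||Q) ≠ D_KL(Q||P) in general.

D_KL(P||Q) = 0.0050 bits
D_KL(Q||P) = 0.0050 bits

In this case they happen to be equal (to 4 decimal places).

This asymmetry is why KL divergence is not a true distance metric.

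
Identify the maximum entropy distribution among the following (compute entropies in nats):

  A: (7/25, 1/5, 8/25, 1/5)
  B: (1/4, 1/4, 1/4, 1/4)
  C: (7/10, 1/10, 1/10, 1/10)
B

For a discrete distribution over n outcomes, entropy is maximized by the uniform distribution.

Computing entropies:
H(A) = 1.3648 nats
H(B) = 1.3863 nats
H(C) = 0.9404 nats

The uniform distribution (where all probabilities equal 1/4) achieves the maximum entropy of log_e(4) = 1.3863 nats.

Distribution B has the highest entropy.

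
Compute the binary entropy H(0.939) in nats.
0.2297 nats

The binary entropy function is:
H(p) = -p log(p) - (1-p) log(1-p)

H(0.939) = -0.939 × log_e(0.939) - 0.061 × log_e(0.061)
H(0.939) = 0.2297 nats

Note: Binary entropy is maximized at p=0.5 (H=1 bit) and minimized at p=0 or p=1 (H=0).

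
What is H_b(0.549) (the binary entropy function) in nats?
0.6883 nats

The binary entropy function is:
H(p) = -p log(p) - (1-p) log(1-p)

H(0.549) = -0.549 × log_e(0.549) - 0.451 × log_e(0.451)
H(0.549) = 0.6883 nats

Note: Binary entropy is maximized at p=0.5 (H=1 bit) and minimized at p=0 or p=1 (H=0).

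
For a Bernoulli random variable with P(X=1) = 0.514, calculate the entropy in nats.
0.6928 nats

The binary entropy function is:
H(p) = -p log(p) - (1-p) log(1-p)

H(0.514) = -0.514 × log_e(0.514) - 0.486 × log_e(0.486)
H(0.514) = 0.6928 nats

Note: Binary entropy is maximized at p=0.5 (H=1 bit) and minimized at p=0 or p=1 (H=0).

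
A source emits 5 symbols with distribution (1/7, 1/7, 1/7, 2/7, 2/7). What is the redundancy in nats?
0.0596 nats

Redundancy measures how far a source is from maximum entropy:
R = H_max - H(X)

Maximum entropy for 5 symbols: H_max = log_e(5) = 1.6094 nats
Actual entropy: H(X) = 1.5498 nats
Redundancy: R = 1.6094 - 1.5498 = 0.0596 nats

This redundancy represents potential for compression: the source could be compressed by 0.0596 nats per symbol.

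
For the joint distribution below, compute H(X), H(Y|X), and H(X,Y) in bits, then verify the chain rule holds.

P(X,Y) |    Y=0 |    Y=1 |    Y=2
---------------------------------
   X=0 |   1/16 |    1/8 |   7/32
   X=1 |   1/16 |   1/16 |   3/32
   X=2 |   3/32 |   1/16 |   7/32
H(X,Y) = 2.9746, H(X) = 1.5382, H(Y|X) = 1.4364 (all in bits)

Chain rule: H(X,Y) = H(X) + H(Y|X)

Left side — joint entropy directly:
H(X,Y) = -Σ p(x,y) log p(x,y) = 2.9746 bits

Right side — compute H(Y|X) from the conditional distributions:
P(X) = (13/32, 7/32, 3/8), so H(X) = 1.5382 bits
H(Y|X) = Σ_x P(X=x) · H(Y|X=x):
  P(Y|X=0) = (2/13, 4/13, 7/13), H(Y|X=0) = 1.4196, weight P(X=0) = 13/32
  P(Y|X=1) = (2/7, 2/7, 3/7), H(Y|X=1) = 1.5567, weight P(X=1) = 7/32
  P(Y|X=2) = (1/4, 1/6, 7/12), H(Y|X=2) = 1.3844, weight P(X=2) = 3/8
H(Y|X) = 1.4364 bits

H(X) + H(Y|X) = 1.5382 + 1.4364 = 2.9746 bits

Both sides equal 2.9746 bits. ✓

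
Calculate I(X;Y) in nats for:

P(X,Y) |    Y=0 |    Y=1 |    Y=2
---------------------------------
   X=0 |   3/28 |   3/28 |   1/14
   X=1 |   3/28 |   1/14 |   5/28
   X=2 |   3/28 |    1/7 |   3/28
0.0315 nats

Mutual information: I(X;Y) = H(X) + H(Y) - H(X,Y)

Marginals:
P(X) = (2/7, 5/14, 5/14), H(X) = 1.0934 nats
P(Y) = (9/28, 9/28, 5/14), H(Y) = 1.0974 nats

Joint entropy: H(X,Y) = 2.1592 nats

I(X;Y) = 1.0934 + 1.0974 - 2.1592 = 0.0315 nats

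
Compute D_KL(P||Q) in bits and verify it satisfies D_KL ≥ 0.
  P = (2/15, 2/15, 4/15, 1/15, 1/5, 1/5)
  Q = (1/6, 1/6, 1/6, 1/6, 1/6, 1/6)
0.1121 bits

KL divergence satisfies the Gibbs inequality: D_KL(P||Q) ≥ 0 for all distributions P, Q.

D_KL(P||Q) = Σ p(x) log(p(x)/q(x))
Term by term:
  x=0: 2/15 × log_2[(2/15)/(1/6)] = -0.0429
  x=1: 2/15 × log_2[(2/15)/(1/6)] = -0.0429
  x=2: 4/15 × log_2[(4/15)/(1/6)] = 0.1808
  x=3: 1/15 × log_2[(1/15)/(1/6)] = -0.0881
  x=4: 1/5 × log_2[(1/5)/(1/6)] = 0.0526
  x=5: 1/5 × log_2[(1/5)/(1/6)] = 0.0526
D_KL(P||Q) = 0.1121 bits

D_KL(P||Q) = 0.1121 ≥ 0 ✓

This non-negativity is a fundamental property: relative entropy cannot be negative because it measures how different Q is from P.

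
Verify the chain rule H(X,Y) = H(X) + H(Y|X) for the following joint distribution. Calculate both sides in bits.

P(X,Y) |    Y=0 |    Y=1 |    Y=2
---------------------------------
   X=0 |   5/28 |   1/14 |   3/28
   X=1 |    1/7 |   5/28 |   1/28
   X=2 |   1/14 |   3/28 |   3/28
H(X,Y) = 3.0401, H(X) = 1.5774, H(Y|X) = 1.4627 (all in bits)

Chain rule: H(X,Y) = H(X) + H(Y|X)

Left side — joint entropy directly:
H(X,Y) = -Σ p(x,y) log p(x,y) = 3.0401 bits

Right side — compute H(Y|X) from the conditional distributions:
P(X) = (5/14, 5/14, 2/7), so H(X) = 1.5774 bits
H(Y|X) = Σ_x P(X=x) · H(Y|X=x):
  P(Y|X=0) = (1/2, 1/5, 3/10), H(Y|X=0) = 1.4855, weight P(X=0) = 5/14
  P(Y|X=1) = (2/5, 1/2, 1/10), H(Y|X=1) = 1.3610, weight P(X=1) = 5/14
  P(Y|X=2) = (1/4, 3/8, 3/8), H(Y|X=2) = 1.5613, weight P(X=2) = 2/7
H(Y|X) = 1.4627 bits

H(X) + H(Y|X) = 1.5774 + 1.4627 = 3.0401 bits

Both sides equal 3.0401 bits. ✓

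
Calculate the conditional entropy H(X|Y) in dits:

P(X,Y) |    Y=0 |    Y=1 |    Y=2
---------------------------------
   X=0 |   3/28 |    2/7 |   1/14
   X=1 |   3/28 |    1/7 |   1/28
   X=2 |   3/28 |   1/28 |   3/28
0.4206 dits

Using the chain rule: H(X|Y) = H(X,Y) - H(Y)

First, compute H(X,Y) = 0.8771 dits

Marginal P(Y) = (9/28, 13/28, 3/14)
H(Y) = 0.4565 dits

H(X|Y) = H(X,Y) - H(Y) = 0.8771 - 0.4565 = 0.4206 dits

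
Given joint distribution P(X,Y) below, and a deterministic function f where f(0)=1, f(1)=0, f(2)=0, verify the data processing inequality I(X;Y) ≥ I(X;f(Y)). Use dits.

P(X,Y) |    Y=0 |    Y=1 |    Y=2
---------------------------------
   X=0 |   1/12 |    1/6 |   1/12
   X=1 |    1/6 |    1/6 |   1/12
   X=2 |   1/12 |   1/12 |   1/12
I(X;Y) = 0.0073, I(X;f(Y)) = 0.0041, inequality holds: 0.0073 ≥ 0.0041

Data Processing Inequality: For any Markov chain X → Y → Z, we have I(X;Y) ≥ I(X;Z).

Here Z = f(Y) is a deterministic function of Y, forming X → Y → Z.

Original I(X;Y) = 0.0073 dits

After applying f:
P(X,Z) where Z=f(Y):
- P(X,Z=0) = P(X,Y=1) + P(X,Y=2)
- P(X,Z=1) = P(X,Y=0)

I(X;Z) = I(X;f(Y)) = 0.0041 dits

Verification: 0.0073 ≥ 0.0041 ✓

Information cannot be created by processing; the function f can only lose information about X.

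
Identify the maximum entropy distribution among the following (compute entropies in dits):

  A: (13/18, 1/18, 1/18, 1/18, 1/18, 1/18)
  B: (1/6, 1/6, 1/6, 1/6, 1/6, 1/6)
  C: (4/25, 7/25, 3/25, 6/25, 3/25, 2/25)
B

For a discrete distribution over n outcomes, entropy is maximized by the uniform distribution.

Computing entropies:
H(A) = 0.4508 dits
H(B) = 0.7782 dits
H(C) = 0.7396 dits

The uniform distribution (where all probabilities equal 1/6) achieves the maximum entropy of log_10(6) = 0.7782 dits.

Distribution B has the highest entropy.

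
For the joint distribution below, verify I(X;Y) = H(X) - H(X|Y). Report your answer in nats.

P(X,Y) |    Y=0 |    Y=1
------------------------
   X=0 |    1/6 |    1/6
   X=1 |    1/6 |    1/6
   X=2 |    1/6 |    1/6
I(X;Y) = 0.0000 nats

Mutual information has multiple equivalent forms:
- I(X;Y) = H(X) - H(X|Y)
- I(X;Y) = H(Y) - H(Y|X)
- I(X;Y) = H(X) + H(Y) - H(X,Y)

Computing all quantities:
H(X) = 1.0986, H(Y) = 0.6931, H(X,Y) = 1.7918
H(X|Y) = 1.0986, H(Y|X) = 0.6931

Verification:
H(X) - H(X|Y) = 1.0986 - 1.0986 = 0.0000
H(Y) - H(Y|X) = 0.6931 - 0.6931 = 0.0000
H(X) + H(Y) - H(X,Y) = 1.0986 + 0.6931 - 1.7918 = 0.0000

All forms give I(X;Y) = 0.0000 nats. ✓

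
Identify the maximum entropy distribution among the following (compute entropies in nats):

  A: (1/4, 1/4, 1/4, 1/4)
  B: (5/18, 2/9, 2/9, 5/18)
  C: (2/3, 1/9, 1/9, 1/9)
A

For a discrete distribution over n outcomes, entropy is maximized by the uniform distribution.

Computing entropies:
H(A) = 1.3863 nats
H(B) = 1.3801 nats
H(C) = 1.0027 nats

The uniform distribution (where all probabilities equal 1/4) achieves the maximum entropy of log_e(4) = 1.3863 nats.

Distribution A has the highest entropy.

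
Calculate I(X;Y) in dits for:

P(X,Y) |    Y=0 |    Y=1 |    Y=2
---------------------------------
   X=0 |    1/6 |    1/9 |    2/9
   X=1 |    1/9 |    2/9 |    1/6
0.0124 dits

Mutual information: I(X;Y) = H(X) + H(Y) - H(X,Y)

Marginals:
P(X) = (1/2, 1/2), H(X) = 0.3010 dits
P(Y) = (5/18, 1/3, 7/18), H(Y) = 0.4731 dits

Joint entropy: H(X,Y) = 0.7618 dits

I(X;Y) = 0.3010 + 0.4731 - 0.7618 = 0.0124 dits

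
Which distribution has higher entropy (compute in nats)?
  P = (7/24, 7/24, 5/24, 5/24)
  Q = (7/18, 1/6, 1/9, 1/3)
P

Computing entropies in nats:
H(P) = 1.3723
H(Q) = 1.2763

Distribution P has higher entropy.

Intuition: The distribution closer to uniform (more spread out) has higher entropy.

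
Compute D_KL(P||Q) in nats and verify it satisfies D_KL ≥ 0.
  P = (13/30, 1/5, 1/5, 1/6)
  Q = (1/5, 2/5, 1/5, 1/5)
0.1660 nats

KL divergence satisfies the Gibbs inequality: D_KL(P||Q) ≥ 0 for all distributions P, Q.

D_KL(P||Q) = Σ p(x) log(p(x)/q(x))
Term by term:
  x=0: 13/30 × log_e[(13/30)/(1/5)] = 0.3350
  x=1: 1/5 × log_e[(1/5)/(2/5)] = -0.1386
  x=2: 1/5 × log_e[(1/5)/(1/5)] = 0.0000
  x=3: 1/6 × log_e[(1/6)/(1/5)] = -0.0304
D_KL(P||Q) = 0.1660 nats

D_KL(P||Q) = 0.1660 ≥ 0 ✓

This non-negativity is a fundamental property: relative entropy cannot be negative because it measures how different Q is from P.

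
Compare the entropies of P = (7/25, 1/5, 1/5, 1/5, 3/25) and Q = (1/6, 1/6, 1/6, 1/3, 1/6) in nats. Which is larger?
P

Computing entropies in nats:
H(P) = 1.5765
H(Q) = 1.5607

Distribution P has higher entropy.

Intuition: The distribution closer to uniform (more spread out) has higher entropy.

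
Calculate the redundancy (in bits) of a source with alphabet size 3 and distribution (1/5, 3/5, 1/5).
0.2140 bits

Redundancy measures how far a source is from maximum entropy:
R = H_max - H(X)

Maximum entropy for 3 symbols: H_max = log_2(3) = 1.5850 bits
Actual entropy: H(X) = 1.3710 bits
Redundancy: R = 1.5850 - 1.3710 = 0.2140 bits

This redundancy represents potential for compression: the source could be compressed by 0.2140 bits per symbol.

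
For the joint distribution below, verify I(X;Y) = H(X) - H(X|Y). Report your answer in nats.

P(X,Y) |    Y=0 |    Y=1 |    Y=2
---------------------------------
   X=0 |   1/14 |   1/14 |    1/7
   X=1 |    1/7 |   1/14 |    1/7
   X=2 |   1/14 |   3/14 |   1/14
I(X;Y) = 0.0802 nats

Mutual information has multiple equivalent forms:
- I(X;Y) = H(X) - H(X|Y)
- I(X;Y) = H(Y) - H(Y|X)
- I(X;Y) = H(X) + H(Y) - H(X,Y)

Computing all quantities:
H(X) = 1.0934, H(Y) = 1.0934, H(X,Y) = 2.1066
H(X|Y) = 1.0132, H(Y|X) = 1.0132

Verification:
H(X) - H(X|Y) = 1.0934 - 1.0132 = 0.0802
H(Y) - H(Y|X) = 1.0934 - 1.0132 = 0.0802
H(X) + H(Y) - H(X,Y) = 1.0934 + 1.0934 - 2.1066 = 0.0802

All forms give I(X;Y) = 0.0802 nats. ✓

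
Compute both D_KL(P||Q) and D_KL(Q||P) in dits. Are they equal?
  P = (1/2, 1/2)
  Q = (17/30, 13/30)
D_KL(P||Q) = 0.0039, D_KL(Q||P) = 0.0039

KL divergence is not symmetric: D_KL(P||Q) ≠ D_KL(Q||P) in general.

D_KL(P||Q) = 0.0039 dits
D_KL(Q||P) = 0.0039 dits

In this case they happen to be equal (to 4 decimal places).

This asymmetry is why KL divergence is not a true distance metric.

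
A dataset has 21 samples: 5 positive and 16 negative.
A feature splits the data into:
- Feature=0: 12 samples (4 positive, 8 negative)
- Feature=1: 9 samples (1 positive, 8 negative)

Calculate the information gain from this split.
0.0514 bits

Information Gain = H(Y) - H(Y|Feature)

Before split:
P(positive) = 5/21 = 0.2381
H(Y) = 0.7919 bits

After split:
Feature=0: H = 0.9183 bits (weight = 12/21)
Feature=1: H = 0.5033 bits (weight = 9/21)
H(Y|Feature) = (12/21)×0.9183 + (9/21)×0.5033 = 0.7404 bits

Information Gain = 0.7919 - 0.7404 = 0.0514 bits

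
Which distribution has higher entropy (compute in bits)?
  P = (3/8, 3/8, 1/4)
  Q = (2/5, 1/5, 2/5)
P

Computing entropies in bits:
H(P) = 1.5613
H(Q) = 1.5219

Distribution P has higher entropy.

Intuition: The distribution closer to uniform (more spread out) has higher entropy.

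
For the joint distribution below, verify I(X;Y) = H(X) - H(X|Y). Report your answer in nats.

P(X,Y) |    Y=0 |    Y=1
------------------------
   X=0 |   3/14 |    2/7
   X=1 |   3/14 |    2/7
I(X;Y) = 0.0000 nats

Mutual information has multiple equivalent forms:
- I(X;Y) = H(X) - H(X|Y)
- I(X;Y) = H(Y) - H(Y|X)
- I(X;Y) = H(X) + H(Y) - H(X,Y)

Computing all quantities:
H(X) = 0.6931, H(Y) = 0.6829, H(X,Y) = 1.3761
H(X|Y) = 0.6931, H(Y|X) = 0.6829

Verification:
H(X) - H(X|Y) = 0.6931 - 0.6931 = 0.0000
H(Y) - H(Y|X) = 0.6829 - 0.6829 = 0.0000
H(X) + H(Y) - H(X,Y) = 0.6931 + 0.6829 - 1.3761 = 0.0000

All forms give I(X;Y) = 0.0000 nats. ✓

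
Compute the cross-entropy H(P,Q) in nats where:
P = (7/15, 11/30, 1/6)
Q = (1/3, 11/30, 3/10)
1.0812 nats

Cross-entropy: H(P,Q) = -Σ p(x) log q(x)

Alternatively: H(P,Q) = H(P) + D_KL(P||Q)
H(P) = 1.0222 nats
D_KL(P||Q) = 0.0591 nats

H(P,Q) = 1.0222 + 0.0591 = 1.0812 nats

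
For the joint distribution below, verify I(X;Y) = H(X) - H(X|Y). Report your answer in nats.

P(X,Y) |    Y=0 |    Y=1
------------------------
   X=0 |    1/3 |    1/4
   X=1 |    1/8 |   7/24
I(X;Y) = 0.0368 nats

Mutual information has multiple equivalent forms:
- I(X;Y) = H(X) - H(X|Y)
- I(X;Y) = H(Y) - H(Y|X)
- I(X;Y) = H(X) + H(Y) - H(X,Y)

Computing all quantities:
H(X) = 0.6792, H(Y) = 0.6897, H(X,Y) = 1.3321
H(X|Y) = 0.6424, H(Y|X) = 0.6529

Verification:
H(X) - H(X|Y) = 0.6792 - 0.6424 = 0.0368
H(Y) - H(Y|X) = 0.6897 - 0.6529 = 0.0368
H(X) + H(Y) - H(X,Y) = 0.6792 + 0.6897 - 1.3321 = 0.0368

All forms give I(X;Y) = 0.0368 nats. ✓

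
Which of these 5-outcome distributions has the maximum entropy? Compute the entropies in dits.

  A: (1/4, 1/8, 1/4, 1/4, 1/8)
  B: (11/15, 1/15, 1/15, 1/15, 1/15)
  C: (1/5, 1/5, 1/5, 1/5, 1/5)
C

For a discrete distribution over n outcomes, entropy is maximized by the uniform distribution.

Computing entropies:
H(A) = 0.6773 dits
H(B) = 0.4124 dits
H(C) = 0.6990 dits

The uniform distribution (where all probabilities equal 1/5) achieves the maximum entropy of log_10(5) = 0.6990 dits.

Distribution C has the highest entropy.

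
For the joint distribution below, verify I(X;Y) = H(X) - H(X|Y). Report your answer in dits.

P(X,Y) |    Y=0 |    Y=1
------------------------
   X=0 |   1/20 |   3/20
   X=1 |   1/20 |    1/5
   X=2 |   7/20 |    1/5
I(X;Y) = 0.0391 dits

Mutual information has multiple equivalent forms:
- I(X;Y) = H(X) - H(X|Y)
- I(X;Y) = H(Y) - H(Y|X)
- I(X;Y) = H(X) + H(Y) - H(X,Y)

Computing all quantities:
H(X) = 0.4331, H(Y) = 0.2989, H(X,Y) = 0.6929
H(X|Y) = 0.3940, H(Y|X) = 0.2597

Verification:
H(X) - H(X|Y) = 0.4331 - 0.3940 = 0.0391
H(Y) - H(Y|X) = 0.2989 - 0.2597 = 0.0391
H(X) + H(Y) - H(X,Y) = 0.4331 + 0.2989 - 0.6929 = 0.0391

All forms give I(X;Y) = 0.0391 dits. ✓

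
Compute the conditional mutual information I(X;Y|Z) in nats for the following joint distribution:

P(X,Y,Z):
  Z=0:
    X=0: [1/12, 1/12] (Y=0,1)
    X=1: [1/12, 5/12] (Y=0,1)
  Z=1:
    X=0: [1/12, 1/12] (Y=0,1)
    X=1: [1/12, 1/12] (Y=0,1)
0.0341 nats

Conditional mutual information: I(X;Y|Z) = H(X|Z) + H(Y|Z) - H(X,Y|Z)

H(Z) = 0.6365
H(X,Z) = 1.2425 → H(X|Z) = 0.6059
H(Y,Z) = 1.2425 → H(Y|Z) = 0.6059
H(X,Y,Z) = 1.8143 → H(X,Y|Z) = 1.1778

I(X;Y|Z) = 0.6059 + 0.6059 - 1.1778 = 0.0341 nats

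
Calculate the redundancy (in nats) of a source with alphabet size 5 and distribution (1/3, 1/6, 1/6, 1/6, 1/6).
0.0487 nats

Redundancy measures how far a source is from maximum entropy:
R = H_max - H(X)

Maximum entropy for 5 symbols: H_max = log_e(5) = 1.6094 nats
Actual entropy: H(X) = 1.5607 nats
Redundancy: R = 1.6094 - 1.5607 = 0.0487 nats

This redundancy represents potential for compression: the source could be compressed by 0.0487 nats per symbol.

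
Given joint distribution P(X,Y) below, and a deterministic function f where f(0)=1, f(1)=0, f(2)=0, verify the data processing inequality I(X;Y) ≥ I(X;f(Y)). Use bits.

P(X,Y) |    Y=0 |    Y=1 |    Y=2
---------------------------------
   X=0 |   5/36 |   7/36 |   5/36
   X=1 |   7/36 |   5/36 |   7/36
I(X;Y) = 0.0179, I(X;f(Y)) = 0.0045, inequality holds: 0.0179 ≥ 0.0045

Data Processing Inequality: For any Markov chain X → Y → Z, we have I(X;Y) ≥ I(X;Z).

Here Z = f(Y) is a deterministic function of Y, forming X → Y → Z.

Original I(X;Y) = 0.0179 bits

After applying f:
P(X,Z) where Z=f(Y):
- P(X,Z=0) = P(X,Y=1) + P(X,Y=2)
- P(X,Z=1) = P(X,Y=0)

I(X;Z) = I(X;f(Y)) = 0.0045 bits

Verification: 0.0179 ≥ 0.0045 ✓

Information cannot be created by processing; the function f can only lose information about X.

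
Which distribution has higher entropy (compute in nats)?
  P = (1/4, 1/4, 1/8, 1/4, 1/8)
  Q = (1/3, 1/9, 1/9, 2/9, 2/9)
P

Computing entropies in nats:
H(P) = 1.5596
H(Q) = 1.5230

Distribution P has higher entropy.

Intuition: The distribution closer to uniform (more spread out) has higher entropy.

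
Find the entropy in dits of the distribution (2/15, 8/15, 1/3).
0.4213 dits

Shannon entropy is H(X) = -Σ p(x) log p(x).

For P = (2/15, 8/15, 1/3):
H = -2/15 × log_10(2/15) -8/15 × log_10(8/15) -1/3 × log_10(1/3)
H = 0.4213 dits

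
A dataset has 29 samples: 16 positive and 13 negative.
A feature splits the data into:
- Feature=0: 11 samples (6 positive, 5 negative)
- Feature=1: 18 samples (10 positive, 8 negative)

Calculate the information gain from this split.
0.0001 bits

Information Gain = H(Y) - H(Y|Feature)

Before split:
P(positive) = 16/29 = 0.5517
H(Y) = 0.9923 bits

After split:
Feature=0: H = 0.9940 bits (weight = 11/29)
Feature=1: H = 0.9911 bits (weight = 18/29)
H(Y|Feature) = (11/29)×0.9940 + (18/29)×0.9911 = 0.9922 bits

Information Gain = 0.9923 - 0.9922 = 0.0001 bits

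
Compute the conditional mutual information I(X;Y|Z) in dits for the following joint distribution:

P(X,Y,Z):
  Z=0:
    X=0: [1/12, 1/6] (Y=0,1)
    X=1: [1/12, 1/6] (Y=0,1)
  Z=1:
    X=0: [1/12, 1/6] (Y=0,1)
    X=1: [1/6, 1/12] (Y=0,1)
0.0123 dits

Conditional mutual information: I(X;Y|Z) = H(X|Z) + H(Y|Z) - H(X,Y|Z)

H(Z) = 0.3010
H(X,Z) = 0.6021 → H(X|Z) = 0.3010
H(Y,Z) = 0.5898 → H(Y|Z) = 0.2887
H(X,Y,Z) = 0.8785 → H(X,Y|Z) = 0.5775

I(X;Y|Z) = 0.3010 + 0.2887 - 0.5775 = 0.0123 dits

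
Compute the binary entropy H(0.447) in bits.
0.9919 bits

The binary entropy function is:
H(p) = -p log(p) - (1-p) log(1-p)

H(0.447) = -0.447 × log_2(0.447) - 0.553 × log_2(0.553)
H(0.447) = 0.9919 bits

Note: Binary entropy is maximized at p=0.5 (H=1 bit) and minimized at p=0 or p=1 (H=0).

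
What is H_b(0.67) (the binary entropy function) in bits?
0.9149 bits

The binary entropy function is:
H(p) = -p log(p) - (1-p) log(1-p)

H(0.67) = -0.67 × log_2(0.67) - 0.33 × log_2(0.33)
H(0.67) = 0.9149 bits

Note: Binary entropy is maximized at p=0.5 (H=1 bit) and minimized at p=0 or p=1 (H=0).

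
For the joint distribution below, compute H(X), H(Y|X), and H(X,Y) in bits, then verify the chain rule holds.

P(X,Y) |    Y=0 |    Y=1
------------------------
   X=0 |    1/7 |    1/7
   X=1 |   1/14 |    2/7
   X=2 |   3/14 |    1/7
H(X,Y) = 2.4677, H(X) = 1.5774, H(Y|X) = 0.8903 (all in bits)

Chain rule: H(X,Y) = H(X) + H(Y|X)

Left side — joint entropy directly:
H(X,Y) = -Σ p(x,y) log p(x,y) = 2.4677 bits

Right side — compute H(Y|X) from the conditional distributions:
P(X) = (2/7, 5/14, 5/14), so H(X) = 1.5774 bits
H(Y|X) = Σ_x P(X=x) · H(Y|X=x):
  P(Y|X=0) = (1/2, 1/2), H(Y|X=0) = 1.0000, weight P(X=0) = 2/7
  P(Y|X=1) = (1/5, 4/5), H(Y|X=1) = 0.7219, weight P(X=1) = 5/14
  P(Y|X=2) = (3/5, 2/5), H(Y|X=2) = 0.9710, weight P(X=2) = 5/14
H(Y|X) = 0.8903 bits

H(X) + H(Y|X) = 1.5774 + 0.8903 = 2.4677 bits

Both sides equal 2.4677 bits. ✓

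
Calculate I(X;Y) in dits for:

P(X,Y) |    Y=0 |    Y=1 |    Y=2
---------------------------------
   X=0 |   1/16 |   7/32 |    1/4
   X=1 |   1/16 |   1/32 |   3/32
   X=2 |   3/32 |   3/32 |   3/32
0.0201 dits

Mutual information: I(X;Y) = H(X) + H(Y) - H(X,Y)

Marginals:
P(X) = (17/32, 3/16, 9/32), H(X) = 0.4372 dits
P(Y) = (7/32, 11/32, 7/16), H(Y) = 0.4609 dits

Joint entropy: H(X,Y) = 0.8780 dits

I(X;Y) = 0.4372 + 0.4609 - 0.8780 = 0.0201 dits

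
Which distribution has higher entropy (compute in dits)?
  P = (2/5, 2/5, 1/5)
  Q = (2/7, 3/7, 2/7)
Q

Computing entropies in dits:
H(P) = 0.4581
H(Q) = 0.4686

Distribution Q has higher entropy.

Intuition: The distribution closer to uniform (more spread out) has higher entropy.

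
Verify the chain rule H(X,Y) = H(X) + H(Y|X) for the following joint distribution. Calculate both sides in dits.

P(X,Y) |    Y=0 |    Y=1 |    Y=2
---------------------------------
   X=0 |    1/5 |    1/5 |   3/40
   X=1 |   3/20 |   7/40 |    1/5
H(X,Y) = 0.7598, H(X) = 0.3005, H(Y|X) = 0.4593 (all in dits)

Chain rule: H(X,Y) = H(X) + H(Y|X)

Left side — joint entropy directly:
H(X,Y) = -Σ p(x,y) log p(x,y) = 0.7598 dits

Right side — compute H(Y|X) from the conditional distributions:
P(X) = (19/40, 21/40), so H(X) = 0.3005 dits
H(Y|X) = Σ_x P(X=x) · H(Y|X=x):
  P(Y|X=0) = (8/19, 8/19, 3/19), H(Y|X=0) = 0.4429, weight P(X=0) = 19/40
  P(Y|X=1) = (2/7, 1/3, 8/21), H(Y|X=1) = 0.4742, weight P(X=1) = 21/40
H(Y|X) = 0.4593 dits

H(X) + H(Y|X) = 0.3005 + 0.4593 = 0.7598 dits

Both sides equal 0.7598 dits. ✓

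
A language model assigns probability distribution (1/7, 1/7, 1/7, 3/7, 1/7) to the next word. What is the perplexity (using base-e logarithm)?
4.3714

Perplexity is e^H (or exp(H) for natural log).

First, H = -Σ p log p = 1.4751 nats
Perplexity = e^1.4751 = 4.3714

Interpretation: The model's uncertainty is equivalent to choosing uniformly among 4.4 options.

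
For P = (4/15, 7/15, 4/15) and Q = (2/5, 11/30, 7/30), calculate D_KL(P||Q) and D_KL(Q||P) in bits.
D_KL(P||Q) = 0.0577, D_KL(Q||P) = 0.0615

KL divergence is not symmetric: D_KL(P||Q) ≠ D_KL(Q||P) in general.

D_KL(P||Q) = 0.0577 bits
D_KL(Q||P) = 0.0615 bits

No, they are not equal!

This asymmetry is why KL divergence is not a true distance metric.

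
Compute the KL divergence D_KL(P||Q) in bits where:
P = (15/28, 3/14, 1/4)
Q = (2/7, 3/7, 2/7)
0.2234 bits

KL divergence: D_KL(P||Q) = Σ p(x) log(p(x)/q(x))

Computing term by term:
  x=0: 15/28 × log_2[(15/28)/(2/7)] = 15/28 × 0.9069 = 0.4858
  x=1: 3/14 × log_2[(3/14)/(3/7)] = 3/14 × -1.0000 = -0.2143
  x=2: 1/4 × log_2[(1/4)/(2/7)] = 1/4 × -0.1926 = -0.0482

D_KL(P||Q) = 0.2234 bits

Note: KL divergence is always non-negative and equals 0 iff P = Q.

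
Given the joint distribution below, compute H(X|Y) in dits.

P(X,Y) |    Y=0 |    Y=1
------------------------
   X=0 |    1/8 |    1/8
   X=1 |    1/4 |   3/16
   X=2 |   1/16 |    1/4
0.4407 dits

Using the chain rule: H(X|Y) = H(X,Y) - H(Y)

First, compute H(X,Y) = 0.7384 dits

Marginal P(Y) = (7/16, 9/16)
H(Y) = 0.2976 dits

H(X|Y) = H(X,Y) - H(Y) = 0.7384 - 0.2976 = 0.4407 dits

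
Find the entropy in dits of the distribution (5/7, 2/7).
0.2598 dits

Shannon entropy is H(X) = -Σ p(x) log p(x).

For P = (5/7, 2/7):
H = -5/7 × log_10(5/7) -2/7 × log_10(2/7)
H = 0.2598 dits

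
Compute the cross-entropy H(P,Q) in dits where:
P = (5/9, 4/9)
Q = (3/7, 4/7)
0.3124 dits

Cross-entropy: H(P,Q) = -Σ p(x) log q(x)

Alternatively: H(P,Q) = H(P) + D_KL(P||Q)
H(P) = 0.2983 dits
D_KL(P||Q) = 0.0141 dits

H(P,Q) = 0.2983 + 0.0141 = 0.3124 dits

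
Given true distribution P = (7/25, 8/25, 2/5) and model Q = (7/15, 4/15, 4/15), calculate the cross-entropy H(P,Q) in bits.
1.6808 bits

Cross-entropy: H(P,Q) = -Σ p(x) log q(x)

Alternatively: H(P,Q) = H(P) + D_KL(P||Q)
H(P) = 1.5690 bits
D_KL(P||Q) = 0.1118 bits

H(P,Q) = 1.5690 + 0.1118 = 1.6808 bits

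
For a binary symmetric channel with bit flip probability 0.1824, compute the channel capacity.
0.3147 bits

For a binary symmetric channel (BSC) with error probability p:
Capacity C = 1 - H(p) bits per symbol

where H(p) = -p log₂(p) - (1-p) log₂(1-p) is the binary entropy function.

H(0.1824) = 0.6853 bits
C = 1 - 0.6853 = 0.3147 bits per symbol

This means we can reliably transmit up to 0.3147 bits of information per channel use.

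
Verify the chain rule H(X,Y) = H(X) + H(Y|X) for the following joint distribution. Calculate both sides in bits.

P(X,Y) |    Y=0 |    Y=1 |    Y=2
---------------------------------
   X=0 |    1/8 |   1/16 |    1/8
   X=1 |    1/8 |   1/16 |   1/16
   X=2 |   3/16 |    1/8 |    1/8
H(X,Y) = 3.0778, H(X) = 1.5462, H(Y|X) = 1.5316 (all in bits)

Chain rule: H(X,Y) = H(X) + H(Y|X)

Left side — joint entropy directly:
H(X,Y) = -Σ p(x,y) log p(x,y) = 3.0778 bits

Right side — compute H(Y|X) from the conditional distributions:
P(X) = (5/16, 1/4, 7/16), so H(X) = 1.5462 bits
H(Y|X) = Σ_x P(X=x) · H(Y|X=x):
  P(Y|X=0) = (2/5, 1/5, 2/5), H(Y|X=0) = 1.5219, weight P(X=0) = 5/16
  P(Y|X=1) = (1/2, 1/4, 1/4), H(Y|X=1) = 1.5000, weight P(X=1) = 1/4
  P(Y|X=2) = (3/7, 2/7, 2/7), H(Y|X=2) = 1.5567, weight P(X=2) = 7/16
H(Y|X) = 1.5316 bits

H(X) + H(Y|X) = 1.5462 + 1.5316 = 3.0778 bits

Both sides equal 3.0778 bits. ✓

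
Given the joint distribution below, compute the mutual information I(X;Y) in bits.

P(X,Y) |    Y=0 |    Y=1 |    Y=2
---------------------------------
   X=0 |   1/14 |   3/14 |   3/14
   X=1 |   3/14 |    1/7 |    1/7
0.0747 bits

Mutual information: I(X;Y) = H(X) + H(Y) - H(X,Y)

Marginals:
P(X) = (1/2, 1/2), H(X) = 1.0000 bits
P(Y) = (2/7, 5/14, 5/14), H(Y) = 1.5774 bits

Joint entropy: H(X,Y) = 2.5027 bits

I(X;Y) = 1.0000 + 1.5774 - 2.5027 = 0.0747 bits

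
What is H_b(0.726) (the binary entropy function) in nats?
0.5872 nats

The binary entropy function is:
H(p) = -p log(p) - (1-p) log(1-p)

H(0.726) = -0.726 × log_e(0.726) - 0.274 × log_e(0.274)
H(0.726) = 0.5872 nats

Note: Binary entropy is maximized at p=0.5 (H=1 bit) and minimized at p=0 or p=1 (H=0).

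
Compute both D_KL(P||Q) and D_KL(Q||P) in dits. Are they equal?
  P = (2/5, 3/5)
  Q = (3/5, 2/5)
D_KL(P||Q) = 0.0352, D_KL(Q||P) = 0.0352

KL divergence is not symmetric: D_KL(P||Q) ≠ D_KL(Q||P) in general.

D_KL(P||Q) = 0.0352 dits
D_KL(Q||P) = 0.0352 dits

In this case they happen to be equal (to 4 decimal places).

This asymmetry is why KL divergence is not a true distance metric.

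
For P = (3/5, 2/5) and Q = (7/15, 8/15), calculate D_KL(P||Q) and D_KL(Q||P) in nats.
D_KL(P||Q) = 0.0357, D_KL(Q||P) = 0.0362

KL divergence is not symmetric: D_KL(P||Q) ≠ D_KL(Q||P) in general.

D_KL(P||Q) = 0.0357 nats
D_KL(Q||P) = 0.0362 nats

No, they are not equal!

This asymmetry is why KL divergence is not a true distance metric.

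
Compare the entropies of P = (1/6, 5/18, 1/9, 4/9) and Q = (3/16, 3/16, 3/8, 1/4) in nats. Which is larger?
Q

Computing entropies in nats:
H(P) = 1.2590
H(Q) = 1.3421

Distribution Q has higher entropy.

Intuition: The distribution closer to uniform (more spread out) has higher entropy.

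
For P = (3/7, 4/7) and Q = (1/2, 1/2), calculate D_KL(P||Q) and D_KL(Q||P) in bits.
D_KL(P||Q) = 0.0148, D_KL(Q||P) = 0.0149

KL divergence is not symmetric: D_KL(P||Q) ≠ D_KL(Q||P) in general.

D_KL(P||Q) = 0.0148 bits
D_KL(Q||P) = 0.0149 bits

No, they are not equal!

This asymmetry is why KL divergence is not a true distance metric.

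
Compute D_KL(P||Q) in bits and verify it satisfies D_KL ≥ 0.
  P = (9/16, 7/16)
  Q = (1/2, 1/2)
0.0113 bits

KL divergence satisfies the Gibbs inequality: D_KL(P||Q) ≥ 0 for all distributions P, Q.

D_KL(P||Q) = Σ p(x) log(p(x)/q(x))
Term by term:
  x=0: 9/16 × log_2[(9/16)/(1/2)] = 0.0956
  x=1: 7/16 × log_2[(7/16)/(1/2)] = -0.0843
D_KL(P||Q) = 0.0113 bits

D_KL(P||Q) = 0.0113 ≥ 0 ✓

This non-negativity is a fundamental property: relative entropy cannot be negative because it measures how different Q is from P.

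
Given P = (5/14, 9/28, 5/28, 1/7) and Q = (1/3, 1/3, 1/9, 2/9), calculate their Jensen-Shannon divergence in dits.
0.0037 dits

Jensen-Shannon divergence is:
JSD(P||Q) = 0.5 × D_KL(P||M) + 0.5 × D_KL(Q||M)
where M = 0.5 × (P + Q) is the mixture distribution.

M = 0.5 × (5/14, 9/28, 5/28, 1/7) + 0.5 × (1/3, 1/3, 1/9, 2/9) = (0.345238, 0.327381, 0.144841, 0.18254)

D_KL(P||M) = 0.0037 dits
D_KL(Q||M) = 0.0037 dits

JSD(P||Q) = 0.5 × 0.0037 + 0.5 × 0.0037 = 0.0037 dits

Unlike KL divergence, JSD is symmetric and bounded: 0 ≤ JSD ≤ log(2).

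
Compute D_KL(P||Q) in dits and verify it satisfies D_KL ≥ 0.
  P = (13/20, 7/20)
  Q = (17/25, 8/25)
0.0009 dits

KL divergence satisfies the Gibbs inequality: D_KL(P||Q) ≥ 0 for all distributions P, Q.

D_KL(P||Q) = Σ p(x) log(p(x)/q(x))
Term by term:
  x=0: 13/20 × log_10[(13/20)/(17/25)] = -0.0127
  x=1: 7/20 × log_10[(7/20)/(8/25)] = 0.0136
D_KL(P||Q) = 0.0009 dits

D_KL(P||Q) = 0.0009 ≥ 0 ✓

This non-negativity is a fundamental property: relative entropy cannot be negative because it measures how different Q is from P.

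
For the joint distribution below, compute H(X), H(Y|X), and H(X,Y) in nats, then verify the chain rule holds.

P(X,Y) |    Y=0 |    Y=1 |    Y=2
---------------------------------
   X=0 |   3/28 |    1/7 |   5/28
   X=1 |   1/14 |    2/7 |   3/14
H(X,Y) = 1.7015, H(X) = 0.6829, H(Y|X) = 1.0186 (all in nats)

Chain rule: H(X,Y) = H(X) + H(Y|X)

Left side — joint entropy directly:
H(X,Y) = -Σ p(x,y) log p(x,y) = 1.7015 nats

Right side — compute H(Y|X) from the conditional distributions:
P(X) = (3/7, 4/7), so H(X) = 0.6829 nats
H(Y|X) = Σ_x P(X=x) · H(Y|X=x):
  P(Y|X=0) = (1/4, 1/3, 5/12), H(Y|X=0) = 1.0776, weight P(X=0) = 3/7
  P(Y|X=1) = (1/8, 1/2, 3/8), H(Y|X=1) = 0.9743, weight P(X=1) = 4/7
H(Y|X) = 1.0186 nats

H(X) + H(Y|X) = 0.6829 + 1.0186 = 1.7015 nats

Both sides equal 1.7015 nats. ✓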